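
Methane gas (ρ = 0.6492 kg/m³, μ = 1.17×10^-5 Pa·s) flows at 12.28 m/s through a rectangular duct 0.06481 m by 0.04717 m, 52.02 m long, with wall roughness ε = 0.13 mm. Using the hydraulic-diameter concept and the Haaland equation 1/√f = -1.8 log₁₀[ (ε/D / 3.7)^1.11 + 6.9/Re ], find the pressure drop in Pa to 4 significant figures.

Hydraulic diameter D_h = 4A/P = 4·(0.06481·0.04717)/(2·(0.06481+0.04717)) = 0.01223/0.224 = 0.0546 m.
Re = ρVD_h/μ = 0.6492·12.28·0.0546/1.17e-05 = 3.72e+04.
ε/D_h = 0.00013/0.0546 = 0.00238; Haaland gives 1/√f = -1.8 log₁₀[0.000287+0.000185] = 5.987, so f = 0.0279.
ΔP = f(L/D_h)(ρV²/2) = 0.0279·52.02/0.0546·48.95 = 1301 Pa.

ΔP ≈ 1301 Pa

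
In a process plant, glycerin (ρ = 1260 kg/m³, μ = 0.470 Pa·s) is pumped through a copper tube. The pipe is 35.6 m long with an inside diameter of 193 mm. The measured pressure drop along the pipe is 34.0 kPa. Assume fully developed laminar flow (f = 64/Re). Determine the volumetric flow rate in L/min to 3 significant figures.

Q ≈ 4150 L/min

For laminar flow, f = 64/Re with Re = ρVD/μ, so Darcy-Weisbach reduces to ΔP = 32μLV/D². Solving for V: V = ΔP·D²/(32μL) = 3.4e+04·(0.193)²/(32·0.47·35.6) = 2.365 m/s.
Check: Re = ρVD/μ = 1260·2.365·0.193/0.47 = 1224 < 2300, so the laminar assumption holds.
Q = V·A = 2.365·(π/4·0.193²) = 0.0692 m³/s = 4150 L/min.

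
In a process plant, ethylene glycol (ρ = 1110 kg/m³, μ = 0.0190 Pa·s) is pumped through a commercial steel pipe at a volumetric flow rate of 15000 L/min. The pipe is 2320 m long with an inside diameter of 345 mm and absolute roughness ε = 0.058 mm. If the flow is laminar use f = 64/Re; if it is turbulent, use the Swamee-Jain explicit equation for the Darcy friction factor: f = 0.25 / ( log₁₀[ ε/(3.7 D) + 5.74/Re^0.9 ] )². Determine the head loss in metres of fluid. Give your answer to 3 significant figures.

h_f ≈ 51.7 m

Q = 15000 L/min = 15000/60000 = 0.25 m³/s.
Cross-sectional area A = πD²/4 = π(0.345)²/4 = 0.09348 m²; mean velocity V = Q/A = 0.25/0.09348 = 2.674 m/s.
Reynolds number Re = ρVD/μ = 1110 · 2.674 · 0.345 / 0.019 = 5.39e+04.
Re > 4000 → turbulent. Relative roughness ε/D = 5.8e-05/0.345 = 0.000168. Swamee-Jain: f = 0.25/(log₁₀[0.000168/3.7 + 5.74/5.39e+04^0.9])² = 0.25/(log₁₀[4.54e-05 + 0.000317])² = 0.25/(-3.441)² = 0.02111.
Darcy-Weisbach: ΔP = f(L/D)(ρV²/2) = 0.02111·(2320/0.345)·(1110·2.674²/2) = 0.02111·6725·3969 = 5.635e+05 Pa.
Head loss h_f = ΔP/(ρg) = 5.635e+05/(1110·9.81) = 51.7 m.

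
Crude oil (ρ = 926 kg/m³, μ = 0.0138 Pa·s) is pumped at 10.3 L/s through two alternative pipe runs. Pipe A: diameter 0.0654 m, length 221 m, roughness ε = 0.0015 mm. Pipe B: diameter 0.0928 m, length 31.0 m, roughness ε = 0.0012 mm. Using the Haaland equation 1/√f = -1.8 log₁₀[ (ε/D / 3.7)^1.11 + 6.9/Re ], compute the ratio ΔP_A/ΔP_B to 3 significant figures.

ΔP_A/ΔP_B ≈ 37.3

Pipe A: V = Q/A = 0.0103/0.003359 = 3.066 m/s; Re = 1.346e+04; ε/D = 2.29e-05; Haaland → f = 0.02854; ΔP_A = f(L/D)(ρV²/2) = 4.198e+05 Pa.
Pipe B: V = Q/A = 0.0103/0.006764 = 1.523 m/s; Re = 9483; ε/D = 1.29e-05; Haaland → f = 0.03135; ΔP_B = f(L/D)(ρV²/2) = 1.125e+04 Pa.
ΔP_A/ΔP_B = 4.198e+05/1.125e+04 = 37.3.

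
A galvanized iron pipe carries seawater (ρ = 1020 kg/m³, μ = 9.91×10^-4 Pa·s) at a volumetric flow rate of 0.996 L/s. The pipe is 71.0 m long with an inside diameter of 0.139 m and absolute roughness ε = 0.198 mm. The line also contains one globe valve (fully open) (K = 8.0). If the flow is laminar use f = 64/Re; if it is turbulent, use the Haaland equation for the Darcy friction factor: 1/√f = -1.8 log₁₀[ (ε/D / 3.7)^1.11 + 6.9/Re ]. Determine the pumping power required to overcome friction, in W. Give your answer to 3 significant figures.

Q = 0.996 L/s = 0.996/1000 = 0.000996 m³/s.
Cross-sectional area A = πD²/4 = π(0.139)²/4 = 0.01517 m²; mean velocity V = Q/A = 0.000996/0.01517 = 0.06564 m/s.
Reynolds number Re = ρVD/μ = 1020 · 0.06564 · 0.139 / 0.000991 = 9390.
Re > 4000 → turbulent. Relative roughness ε/D = 0.000198/0.139 = 0.00142. Haaland: 1/√f = -1.8 log₁₀[(0.00142/3.7)^1.11 + 6.9/9390] = -1.8 log₁₀[0.000162 + 0.000735] = 5.485, so f = 0.03324.
Total minor-loss coefficient ΣK = 1·8 = 8.
ΔP = [f·L/D + ΣK]·(ρV²/2) = [0.03324·71/0.139 + 8]·(1020·0.06564²/2) = [16.98 + 8]·2.197 = 54.88 Pa.
Pumping power P = QΔP = 0.000996·54.88 = 0.05466 W = 0.0547 W.

P ≈ 0.0547 W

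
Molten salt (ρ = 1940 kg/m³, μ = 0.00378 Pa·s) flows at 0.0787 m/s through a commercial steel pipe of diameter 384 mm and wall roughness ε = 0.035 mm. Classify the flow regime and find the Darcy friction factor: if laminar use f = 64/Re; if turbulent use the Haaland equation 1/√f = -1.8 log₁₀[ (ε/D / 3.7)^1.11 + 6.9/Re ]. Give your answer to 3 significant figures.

Re = ρVD/μ = 1940·0.0787·0.384/0.00378 = 1.551e+04.
Re > 4000 → turbulent. ε/D = 3.5e-05/0.384 = 9.11e-05; Haaland: 1/√f = -1.8 log₁₀[7.67e-06 + 0.000445] = 6.02, so f = 0.0276.

f ≈ 0.0276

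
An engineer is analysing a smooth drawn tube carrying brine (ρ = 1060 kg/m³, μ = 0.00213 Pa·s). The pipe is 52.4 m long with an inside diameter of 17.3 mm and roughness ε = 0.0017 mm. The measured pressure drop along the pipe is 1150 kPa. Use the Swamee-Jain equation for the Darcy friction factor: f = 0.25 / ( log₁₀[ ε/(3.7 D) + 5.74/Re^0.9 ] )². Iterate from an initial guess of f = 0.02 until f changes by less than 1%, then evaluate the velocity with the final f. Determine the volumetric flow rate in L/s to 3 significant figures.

Rearranging Darcy-Weisbach: V = √(2·ΔP·D/(f·L·ρ)). With ε/D = 1.7e-06/0.0173 = 9.83e-05, iterate starting from f = 0.02:
  f = 0.02 → V = √(2·1.15e+06·0.0173/(0.02·52.4·1060)) = 5.985 m/s; Re = ρVD/μ = 5.153e+04; f → 0.02103
  f = 0.02103 → V = 5.837 m/s; Re = 5.025e+04; f → 0.02114
Converged (Δf/f < 1%). With the final f = 0.02114: V = √(2·1.15e+06·0.0173/(0.02114·52.4·1060)) = 5.822 m/s.
Q = V·A = 5.822·(π/4·0.0173²) = 0.001368 m³/s = 1.37 L/s.

Q ≈ 1.37 L/s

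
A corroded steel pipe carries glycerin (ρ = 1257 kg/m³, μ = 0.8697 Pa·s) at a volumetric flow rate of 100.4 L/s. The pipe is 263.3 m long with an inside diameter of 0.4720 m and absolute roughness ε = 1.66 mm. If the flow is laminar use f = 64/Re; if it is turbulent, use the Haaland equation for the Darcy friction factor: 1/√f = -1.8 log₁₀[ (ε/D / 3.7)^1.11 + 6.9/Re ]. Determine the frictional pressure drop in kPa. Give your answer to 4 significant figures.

Q = 100.4 L/s = 100.4/1000 = 0.1004 m³/s.
Cross-sectional area A = πD²/4 = π(0.472)²/4 = 0.175 m²; mean velocity V = Q/A = 0.1004/0.175 = 0.5738 m/s.
Reynolds number Re = ρVD/μ = 1257 · 0.5738 · 0.472 / 0.87 = 391.4.
Re < 2300 → laminar flow, so f = 64/Re = 64/391.4 = 0.1635 (the turbulent correlation is not needed).
Darcy-Weisbach: ΔP = f(L/D)(ρV²/2) = 0.1635·(263.3/0.472)·(1257·0.5738²/2) = 0.1635·557.8·206.9 = 1.887e+04 Pa.
ΔP = 1.887e+04 Pa = 18.87 kPa.

ΔP ≈ 18.87 kPa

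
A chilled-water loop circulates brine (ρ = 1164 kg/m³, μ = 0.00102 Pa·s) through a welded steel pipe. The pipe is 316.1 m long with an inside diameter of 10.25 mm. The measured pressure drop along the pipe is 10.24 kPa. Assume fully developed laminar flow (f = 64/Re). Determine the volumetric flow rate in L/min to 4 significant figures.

Q ≈ 0.5163 L/min

For laminar flow, f = 64/Re with Re = ρVD/μ, so Darcy-Weisbach reduces to ΔP = 32μLV/D². Solving for V: V = ΔP·D²/(32μL) = 1.024e+04·(0.01025)²/(32·0.00102·316.1) = 0.1043 m/s.
Check: Re = ρVD/μ = 1164·0.1043·0.01025/0.00102 = 1220 < 2300, so the laminar assumption holds.
Q = V·A = 0.1043·(π/4·0.01025²) = 8.604e-06 m³/s = 0.5163 L/min.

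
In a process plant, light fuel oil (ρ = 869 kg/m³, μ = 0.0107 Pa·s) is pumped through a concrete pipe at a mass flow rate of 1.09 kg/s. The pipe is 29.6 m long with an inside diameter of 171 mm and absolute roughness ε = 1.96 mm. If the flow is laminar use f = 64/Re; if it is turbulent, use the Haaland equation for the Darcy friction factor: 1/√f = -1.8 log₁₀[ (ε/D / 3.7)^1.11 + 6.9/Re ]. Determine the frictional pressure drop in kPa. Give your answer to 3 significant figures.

A = πD²/4 = π(0.171)²/4 = 0.02297 m²; mean velocity V = ṁ/(ρA) = 1.09/(869 · 0.02297) = 0.05462 m/s.
Reynolds number Re = ρVD/μ = 869 · 0.05462 · 0.171 / 0.0107 = 758.5.
Re < 2300 → laminar flow, so f = 64/Re = 64/758.5 = 0.08438 (the turbulent correlation is not needed).
Darcy-Weisbach: ΔP = f(L/D)(ρV²/2) = 0.08438·(29.6/0.171)·(869·0.05462²/2) = 0.08438·173.1·1.296 = 18.93 Pa.
ΔP = 18.93 Pa = 0.0189 kPa.

ΔP ≈ 0.0189 kPa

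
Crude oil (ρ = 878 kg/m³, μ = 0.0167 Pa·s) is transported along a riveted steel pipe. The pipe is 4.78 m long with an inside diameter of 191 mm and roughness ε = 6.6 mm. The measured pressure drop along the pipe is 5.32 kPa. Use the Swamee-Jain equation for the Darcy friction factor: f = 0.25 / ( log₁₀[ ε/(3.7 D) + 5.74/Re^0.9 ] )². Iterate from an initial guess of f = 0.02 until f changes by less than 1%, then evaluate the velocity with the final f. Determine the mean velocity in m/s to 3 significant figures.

V ≈ 2.79 m/s

Rearranging Darcy-Weisbach: V = √(2·ΔP·D/(f·L·ρ)). With ε/D = 0.0066/0.191 = 0.0346, iterate starting from f = 0.02:
  f = 0.02 → V = √(2·5320·0.191/(0.02·4.78·878)) = 4.921 m/s; Re = ρVD/μ = 4.941e+04; f → 0.06163
  f = 0.06163 → V = 2.803 m/s; Re = 2.815e+04; f → 0.06225
Converged (Δf/f < 1%). With the final f = 0.06225: V = √(2·5320·0.191/(0.06225·4.78·878)) = 2.789 m/s.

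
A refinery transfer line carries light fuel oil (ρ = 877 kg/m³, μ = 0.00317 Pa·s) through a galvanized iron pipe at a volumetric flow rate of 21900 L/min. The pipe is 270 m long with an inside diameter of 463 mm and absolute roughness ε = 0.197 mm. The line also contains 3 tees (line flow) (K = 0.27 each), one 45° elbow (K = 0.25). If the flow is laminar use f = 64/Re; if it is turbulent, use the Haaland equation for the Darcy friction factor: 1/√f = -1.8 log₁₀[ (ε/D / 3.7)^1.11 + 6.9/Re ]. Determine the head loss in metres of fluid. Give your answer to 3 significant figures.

h_f ≈ 2.73 m

Q = 21900 L/min = 21900/60000 = 0.365 m³/s.
Cross-sectional area A = πD²/4 = π(0.463)²/4 = 0.1684 m²; mean velocity V = Q/A = 0.365/0.1684 = 2.168 m/s.
Reynolds number Re = ρVD/μ = 877 · 2.168 · 0.463 / 0.00317 = 2.777e+05.
Re > 4000 → turbulent. Relative roughness ε/D = 0.000197/0.463 = 0.000425. Haaland: 1/√f = -1.8 log₁₀[(0.000425/3.7)^1.11 + 6.9/2.777e+05] = -1.8 log₁₀[4.24e-05 + 2.48e-05] = 7.51, so f = 0.01773.
Total minor-loss coefficient ΣK = 3·0.27 + 1·0.25 = 1.06.
ΔP = [f·L/D + ΣK]·(ρV²/2) = [0.01773·270/0.463 + 1.06]·(877·2.168²/2) = [10.34 + 1.06]·2061 = 2.349e+04 Pa.
Head loss h_f = ΔP/(ρg) = 2.349e+04/(877·9.81) = 2.73 m.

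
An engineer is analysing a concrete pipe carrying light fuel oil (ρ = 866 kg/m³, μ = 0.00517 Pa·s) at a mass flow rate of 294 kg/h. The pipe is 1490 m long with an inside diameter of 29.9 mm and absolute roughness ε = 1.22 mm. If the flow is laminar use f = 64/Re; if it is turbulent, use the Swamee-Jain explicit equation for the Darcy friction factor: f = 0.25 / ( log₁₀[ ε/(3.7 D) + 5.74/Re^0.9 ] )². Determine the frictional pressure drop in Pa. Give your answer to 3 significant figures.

ΔP ≈ 37000 Pa

ṁ = 294 kg/h = 294/3600 = 0.08167 kg/s.
A = πD²/4 = π(0.0299)²/4 = 0.0007022 m²; mean velocity V = ṁ/(ρA) = 0.08167/(866 · 0.0007022) = 0.1343 m/s.
Reynolds number Re = ρVD/μ = 866 · 0.1343 · 0.0299 / 0.00517 = 672.7.
Re < 2300 → laminar flow, so f = 64/Re = 64/672.7 = 0.09515 (the turbulent correlation is not needed).
Darcy-Weisbach: ΔP = f(L/D)(ρV²/2) = 0.09515·(1490/0.0299)·(866·0.1343²/2) = 0.09515·4.983e+04·7.81 = 3.703e+04 Pa.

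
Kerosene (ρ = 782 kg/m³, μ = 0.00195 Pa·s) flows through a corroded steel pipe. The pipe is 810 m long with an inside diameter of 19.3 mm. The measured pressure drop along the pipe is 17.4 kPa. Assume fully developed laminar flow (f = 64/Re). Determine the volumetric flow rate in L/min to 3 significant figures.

Q ≈ 2.25 L/min

For laminar flow, f = 64/Re with Re = ρVD/μ, so Darcy-Weisbach reduces to ΔP = 32μLV/D². Solving for V: V = ΔP·D²/(32μL) = 1.74e+04·(0.0193)²/(32·0.00195·810) = 0.1282 m/s.
Check: Re = ρVD/μ = 782·0.1282·0.0193/0.00195 = 992.5 < 2300, so the laminar assumption holds.
Q = V·A = 0.1282·(π/4·0.0193²) = 3.751e-05 m³/s = 2.25 L/min.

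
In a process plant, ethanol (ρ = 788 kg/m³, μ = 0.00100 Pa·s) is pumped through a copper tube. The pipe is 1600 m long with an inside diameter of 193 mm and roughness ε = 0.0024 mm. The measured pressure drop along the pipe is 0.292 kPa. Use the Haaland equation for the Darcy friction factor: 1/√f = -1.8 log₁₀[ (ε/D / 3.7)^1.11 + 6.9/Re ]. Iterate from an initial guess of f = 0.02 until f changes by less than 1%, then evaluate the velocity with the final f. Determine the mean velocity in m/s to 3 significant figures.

Rearranging Darcy-Weisbach: V = √(2·ΔP·D/(f·L·ρ)). With ε/D = 2.4e-06/0.193 = 1.24e-05, iterate starting from f = 0.02:
  f = 0.02 → V = √(2·292·0.193/(0.02·1600·788)) = 0.06686 m/s; Re = ρVD/μ = 1.017e+04; f → 0.03076
  f = 0.03076 → V = 0.05391 m/s; Re = 8199; f → 0.03265
  f = 0.03265 → V = 0.05232 m/s; Re = 7958; f → 0.03293
Converged (Δf/f < 1%). With the final f = 0.03293: V = √(2·292·0.193/(0.03293·1600·788)) = 0.0521 m/s.

V ≈ 0.0521 m/s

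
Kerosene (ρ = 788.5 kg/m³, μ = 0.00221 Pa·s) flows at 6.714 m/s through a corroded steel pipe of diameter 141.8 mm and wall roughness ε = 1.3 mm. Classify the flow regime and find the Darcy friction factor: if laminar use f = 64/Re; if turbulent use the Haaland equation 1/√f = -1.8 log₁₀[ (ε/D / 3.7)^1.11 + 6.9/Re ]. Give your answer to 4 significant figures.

f ≈ 0.03706

Re = ρVD/μ = 788.5·6.714·0.1418/0.00221 = 3.397e+05.
Re > 4000 → turbulent. ε/D = 0.0013/0.1418 = 0.00917; Haaland: 1/√f = -1.8 log₁₀[0.00128 + 2.03e-05] = 5.194, so f = 0.03706.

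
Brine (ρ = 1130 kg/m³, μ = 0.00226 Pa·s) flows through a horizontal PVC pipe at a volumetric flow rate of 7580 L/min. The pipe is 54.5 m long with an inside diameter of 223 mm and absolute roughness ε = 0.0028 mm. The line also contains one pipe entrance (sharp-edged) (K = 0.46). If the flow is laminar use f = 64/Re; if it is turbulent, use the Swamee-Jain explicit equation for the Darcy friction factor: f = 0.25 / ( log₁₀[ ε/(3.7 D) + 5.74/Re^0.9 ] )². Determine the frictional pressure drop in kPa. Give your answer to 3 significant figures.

ΔP ≈ 23.0 kPa

Q = 7580 L/min = 7580/60000 = 0.1263 m³/s.
Cross-sectional area A = πD²/4 = π(0.223)²/4 = 0.03906 m²; mean velocity V = Q/A = 0.1263/0.03906 = 3.235 m/s.
Reynolds number Re = ρVD/μ = 1130 · 3.235 · 0.223 / 0.00226 = 3.607e+05.
Re > 4000 → turbulent. Relative roughness ε/D = 2.8e-06/0.223 = 1.26e-05. Swamee-Jain: f = 0.25/(log₁₀[1.26e-05/3.7 + 5.74/3.607e+05^0.9])² = 0.25/(log₁₀[3.39e-06 + 5.72e-05])² = 0.25/(-4.217)² = 0.01406.
Total minor-loss coefficient ΣK = 1·0.46 = 0.46.
ΔP = [f·L/D + ΣK]·(ρV²/2) = [0.01406·54.5/0.223 + 0.46]·(1130·3.235²/2) = [3.435 + 0.46]·5911 = 2.302e+04 Pa.
ΔP = 2.302e+04 Pa = 23.0 kPa.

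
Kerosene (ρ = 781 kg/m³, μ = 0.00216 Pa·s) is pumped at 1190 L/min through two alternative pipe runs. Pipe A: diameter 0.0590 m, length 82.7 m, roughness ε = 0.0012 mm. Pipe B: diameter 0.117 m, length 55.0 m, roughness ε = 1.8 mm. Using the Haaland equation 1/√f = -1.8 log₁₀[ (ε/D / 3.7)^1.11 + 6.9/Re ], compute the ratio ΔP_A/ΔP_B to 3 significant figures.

ΔP_A/ΔP_B ≈ 16.9

Pipe A: V = Q/A = 0.01983/0.002734 = 7.254 m/s; Re = 1.548e+05; ε/D = 2.03e-05; Haaland → f = 0.01641; ΔP_A = f(L/D)(ρV²/2) = 4.727e+05 Pa.
Pipe B: V = Q/A = 0.01983/0.01075 = 1.845 m/s; Re = 7.804e+04; ε/D = 0.0154; Haaland → f = 0.04474; ΔP_B = f(L/D)(ρV²/2) = 2.795e+04 Pa.
ΔP_A/ΔP_B = 4.727e+05/2.795e+04 = 16.9.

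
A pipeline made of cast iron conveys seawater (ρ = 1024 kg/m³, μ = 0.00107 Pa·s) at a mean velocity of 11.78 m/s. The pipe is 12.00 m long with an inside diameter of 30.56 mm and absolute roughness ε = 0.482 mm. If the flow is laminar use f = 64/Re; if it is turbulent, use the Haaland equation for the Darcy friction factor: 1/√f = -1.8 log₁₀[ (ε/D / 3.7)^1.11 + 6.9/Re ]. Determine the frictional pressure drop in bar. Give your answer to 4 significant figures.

Reynolds number Re = ρVD/μ = 1024 · 11.78 · 0.03056 / 0.00107 = 3.445e+05.
Re > 4000 → turbulent. Relative roughness ε/D = 0.000482/0.03056 = 0.0158. Haaland: 1/√f = -1.8 log₁₀[(0.0158/3.7)^1.11 + 6.9/3.445e+05] = -1.8 log₁₀[0.00234 + 2e-05] = 4.729, so f = 0.04471.
Darcy-Weisbach: ΔP = f(L/D)(ρV²/2) = 0.04471·(12/0.03056)·(1024·11.78²/2) = 0.04471·392.7·7.105e+04 = 1.247e+06 Pa.
ΔP = 1.247e+06 Pa = 12.47 bar.

ΔP ≈ 12.47 bar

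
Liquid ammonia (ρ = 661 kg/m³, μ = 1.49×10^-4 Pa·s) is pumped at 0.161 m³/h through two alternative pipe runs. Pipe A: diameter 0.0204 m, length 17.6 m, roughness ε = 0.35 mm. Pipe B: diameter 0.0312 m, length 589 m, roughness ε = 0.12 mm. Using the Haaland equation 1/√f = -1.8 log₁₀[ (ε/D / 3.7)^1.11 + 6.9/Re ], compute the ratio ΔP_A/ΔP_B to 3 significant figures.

ΔP_A/ΔP_B ≈ 0.329

Pipe A: V = Q/A = 4.472e-05/0.0003269 = 0.1368 m/s; Re = 1.238e+04; ε/D = 0.0172; Haaland → f = 0.04918; ΔP_A = f(L/D)(ρV²/2) = 262.5 Pa.
Pipe B: V = Q/A = 4.472e-05/0.0007645 = 0.0585 m/s; Re = 8096; ε/D = 0.00385; Haaland → f = 0.0374; ΔP_B = f(L/D)(ρV²/2) = 798.4 Pa.
ΔP_A/ΔP_B = 262.5/798.4 = 0.329.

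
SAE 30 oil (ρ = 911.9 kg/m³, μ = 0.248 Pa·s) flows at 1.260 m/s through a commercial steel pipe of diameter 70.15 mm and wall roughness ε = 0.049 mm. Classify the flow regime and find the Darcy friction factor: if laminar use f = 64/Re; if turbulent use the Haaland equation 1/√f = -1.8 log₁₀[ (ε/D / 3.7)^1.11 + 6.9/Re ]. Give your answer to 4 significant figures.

f ≈ 0.1969

Re = ρVD/μ = 911.9·1.26·0.07015/0.248 = 325.
Re < 2300 → laminar, so f = 64/Re = 0.1969 (roughness is irrelevant in laminar flow).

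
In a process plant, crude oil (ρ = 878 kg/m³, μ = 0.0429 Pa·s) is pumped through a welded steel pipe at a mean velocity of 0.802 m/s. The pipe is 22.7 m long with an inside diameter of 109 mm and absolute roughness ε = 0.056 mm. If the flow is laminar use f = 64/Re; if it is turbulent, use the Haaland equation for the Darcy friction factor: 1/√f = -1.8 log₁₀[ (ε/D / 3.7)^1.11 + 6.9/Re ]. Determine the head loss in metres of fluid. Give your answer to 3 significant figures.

h_f ≈ 0.244 m

Reynolds number Re = ρVD/μ = 878 · 0.802 · 0.109 / 0.0429 = 1789.
Re < 2300 → laminar flow, so f = 64/Re = 64/1789 = 0.03577 (the turbulent correlation is not needed).
Darcy-Weisbach: ΔP = f(L/D)(ρV²/2) = 0.03577·(22.7/0.109)·(878·0.802²/2) = 0.03577·208.3·282.4 = 2104 Pa.
Head loss h_f = ΔP/(ρg) = 2104/(878·9.81) = 0.244 m.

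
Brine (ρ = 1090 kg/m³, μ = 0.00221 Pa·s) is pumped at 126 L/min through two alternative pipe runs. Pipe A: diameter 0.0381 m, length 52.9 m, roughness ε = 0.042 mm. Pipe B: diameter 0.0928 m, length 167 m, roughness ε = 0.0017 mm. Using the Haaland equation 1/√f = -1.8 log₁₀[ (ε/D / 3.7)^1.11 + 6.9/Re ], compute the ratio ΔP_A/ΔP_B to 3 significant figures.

ΔP_A/ΔP_B ≈ 24.4

Pipe A: V = Q/A = 0.0021/0.00114 = 1.842 m/s; Re = 3.461e+04; ε/D = 0.0011; Haaland → f = 0.0253; ΔP_A = f(L/D)(ρV²/2) = 6.494e+04 Pa.
Pipe B: V = Q/A = 0.0021/0.006764 = 0.3105 m/s; Re = 1.421e+04; ε/D = 1.83e-05; Haaland → f = 0.02813; ΔP_B = f(L/D)(ρV²/2) = 2659 Pa.
ΔP_A/ΔP_B = 6.494e+04/2659 = 24.4.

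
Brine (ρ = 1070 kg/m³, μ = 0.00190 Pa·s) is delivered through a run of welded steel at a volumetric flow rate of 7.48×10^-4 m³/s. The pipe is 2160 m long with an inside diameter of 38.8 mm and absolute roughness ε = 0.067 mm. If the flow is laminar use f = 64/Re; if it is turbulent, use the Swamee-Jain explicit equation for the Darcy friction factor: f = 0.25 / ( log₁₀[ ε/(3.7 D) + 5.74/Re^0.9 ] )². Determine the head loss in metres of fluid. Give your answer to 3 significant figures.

Cross-sectional area A = πD²/4 = π(0.0388)²/4 = 0.001182 m²; mean velocity V = Q/A = 0.000748/0.001182 = 0.6326 m/s.
Reynolds number Re = ρVD/μ = 1070 · 0.6326 · 0.0388 / 0.0019 = 1.382e+04.
Re > 4000 → turbulent. Relative roughness ε/D = 6.7e-05/0.0388 = 0.00173. Swamee-Jain: f = 0.25/(log₁₀[0.00173/3.7 + 5.74/1.382e+04^0.9])² = 0.25/(log₁₀[0.000467 + 0.00108])² = 0.25/(-2.811)² = 0.03163.
Darcy-Weisbach: ΔP = f(L/D)(ρV²/2) = 0.03163·(2160/0.0388)·(1070·0.6326²/2) = 0.03163·5.567e+04·214.1 = 3.77e+05 Pa.
Head loss h_f = ΔP/(ρg) = 3.77e+05/(1070·9.81) = 35.9 m.

h_f ≈ 35.9 m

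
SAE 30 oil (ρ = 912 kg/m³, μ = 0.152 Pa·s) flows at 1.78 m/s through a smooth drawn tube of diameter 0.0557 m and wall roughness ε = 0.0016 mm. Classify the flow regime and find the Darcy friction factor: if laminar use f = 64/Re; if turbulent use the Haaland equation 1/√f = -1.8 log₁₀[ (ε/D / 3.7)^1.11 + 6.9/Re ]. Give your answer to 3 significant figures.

Re = ρVD/μ = 912·1.78·0.0557/0.152 = 594.9.
Re < 2300 → laminar, so f = 64/Re = 0.1076 (roughness is irrelevant in laminar flow).

f ≈ 0.108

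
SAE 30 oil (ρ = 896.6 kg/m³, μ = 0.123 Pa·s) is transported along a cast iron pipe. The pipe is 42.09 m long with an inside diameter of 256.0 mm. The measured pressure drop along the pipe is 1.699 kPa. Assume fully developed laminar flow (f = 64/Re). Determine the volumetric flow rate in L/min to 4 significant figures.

Q ≈ 2076 L/min

For laminar flow, f = 64/Re with Re = ρVD/μ, so Darcy-Weisbach reduces to ΔP = 32μLV/D². Solving for V: V = ΔP·D²/(32μL) = 1699·(0.256)²/(32·0.123·42.09) = 0.6721 m/s.
Check: Re = ρVD/μ = 896.6·0.6721·0.256/0.123 = 1254 < 2300, so the laminar assumption holds.
Q = V·A = 0.6721·(π/4·0.256²) = 0.03459 m³/s = 2076 L/min.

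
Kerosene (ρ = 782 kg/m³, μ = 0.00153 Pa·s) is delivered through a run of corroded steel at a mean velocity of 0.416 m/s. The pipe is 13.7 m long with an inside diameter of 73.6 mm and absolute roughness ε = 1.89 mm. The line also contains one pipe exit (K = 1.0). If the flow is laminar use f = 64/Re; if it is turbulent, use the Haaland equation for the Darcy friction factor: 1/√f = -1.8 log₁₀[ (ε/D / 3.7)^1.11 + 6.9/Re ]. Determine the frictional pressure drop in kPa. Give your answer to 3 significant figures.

Reynolds number Re = ρVD/μ = 782 · 0.416 · 0.0736 / 0.00153 = 1.565e+04.
Re > 4000 → turbulent. Relative roughness ε/D = 0.00189/0.0736 = 0.0257. Haaland: 1/√f = -1.8 log₁₀[(0.0257/3.7)^1.11 + 6.9/1.565e+04] = -1.8 log₁₀[0.00402 + 0.000441] = 4.232, so f = 0.05585.
Total minor-loss coefficient ΣK = 1·1 = 1.
ΔP = [f·L/D + ΣK]·(ρV²/2) = [0.05585·13.7/0.0736 + 1]·(782·0.416²/2) = [10.4 + 1]·67.66 = 771.1 Pa.
ΔP = 771.1 Pa = 0.771 kPa.

ΔP ≈ 0.771 kPa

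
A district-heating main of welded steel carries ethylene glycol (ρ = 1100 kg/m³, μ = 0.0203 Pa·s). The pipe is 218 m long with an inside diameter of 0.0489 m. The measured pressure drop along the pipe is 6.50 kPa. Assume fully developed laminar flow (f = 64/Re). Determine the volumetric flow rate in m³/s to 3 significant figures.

Q ≈ 2.06×10^-4 m³/s

For laminar flow, f = 64/Re with Re = ρVD/μ, so Darcy-Weisbach reduces to ΔP = 32μLV/D². Solving for V: V = ΔP·D²/(32μL) = 6500·(0.0489)²/(32·0.0203·218) = 0.1098 m/s.
Check: Re = ρVD/μ = 1100·0.1098·0.0489/0.0203 = 290.8 < 2300, so the laminar assumption holds.
Q = V·A = 0.1098·(π/4·0.0489²) = 0.0002061 m³/s = 2.06×10^-4 m³/s.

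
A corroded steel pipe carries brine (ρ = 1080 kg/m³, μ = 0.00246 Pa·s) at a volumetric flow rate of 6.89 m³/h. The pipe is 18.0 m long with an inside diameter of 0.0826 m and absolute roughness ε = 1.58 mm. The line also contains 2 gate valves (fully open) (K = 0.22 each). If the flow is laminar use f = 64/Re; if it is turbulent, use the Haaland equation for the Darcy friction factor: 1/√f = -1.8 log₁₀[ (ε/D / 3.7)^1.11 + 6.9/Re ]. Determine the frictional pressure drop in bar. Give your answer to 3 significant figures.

Q = 6.89 m³/h = 6.89/3600 = 0.001914 m³/s.
Cross-sectional area A = πD²/4 = π(0.0826)²/4 = 0.005359 m²; mean velocity V = Q/A = 0.001914/0.005359 = 0.3572 m/s.
Reynolds number Re = ρVD/μ = 1080 · 0.3572 · 0.0826 / 0.00246 = 1.295e+04.
Re > 4000 → turbulent. Relative roughness ε/D = 0.00158/0.0826 = 0.0191. Haaland: 1/√f = -1.8 log₁₀[(0.0191/3.7)^1.11 + 6.9/1.295e+04] = -1.8 log₁₀[0.0029 + 0.000533] = 4.437, so f = 0.05081.
Total minor-loss coefficient ΣK = 2·0.22 = 0.44.
ΔP = [f·L/D + ΣK]·(ρV²/2) = [0.05081·18/0.0826 + 0.44]·(1080·0.3572²/2) = [11.07 + 0.44]·68.89 = 793 Pa.
ΔP = 793 Pa = 0.00793 bar.

ΔP ≈ 0.00793 bar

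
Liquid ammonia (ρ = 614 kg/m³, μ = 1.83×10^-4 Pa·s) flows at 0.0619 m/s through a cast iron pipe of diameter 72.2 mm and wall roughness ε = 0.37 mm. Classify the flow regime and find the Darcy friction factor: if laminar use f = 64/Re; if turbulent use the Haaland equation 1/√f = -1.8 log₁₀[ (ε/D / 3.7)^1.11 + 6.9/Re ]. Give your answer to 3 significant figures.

f ≈ 0.0356

Re = ρVD/μ = 614·0.0619·0.0722/0.000183 = 1.499e+04.
Re > 4000 → turbulent. ε/D = 0.00037/0.0722 = 0.00512; Haaland: 1/√f = -1.8 log₁₀[0.000671 + 0.00046] = 5.303, so f = 0.03556.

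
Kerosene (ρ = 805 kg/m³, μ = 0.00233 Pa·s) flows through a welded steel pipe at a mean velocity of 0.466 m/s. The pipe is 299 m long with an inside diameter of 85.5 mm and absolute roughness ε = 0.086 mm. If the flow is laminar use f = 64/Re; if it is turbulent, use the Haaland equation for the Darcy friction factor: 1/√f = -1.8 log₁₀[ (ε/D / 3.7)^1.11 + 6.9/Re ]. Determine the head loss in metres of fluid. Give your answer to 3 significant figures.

h_f ≈ 1.16 m

Reynolds number Re = ρVD/μ = 805 · 0.466 · 0.0855 / 0.00233 = 1.377e+04.
Re > 4000 → turbulent. Relative roughness ε/D = 8.6e-05/0.0855 = 0.00101. Haaland: 1/√f = -1.8 log₁₀[(0.00101/3.7)^1.11 + 6.9/1.377e+04] = -1.8 log₁₀[0.00011 + 0.000501] = 5.785, so f = 0.02989.
Darcy-Weisbach: ΔP = f(L/D)(ρV²/2) = 0.02989·(299/0.0855)·(805·0.466²/2) = 0.02989·3497·87.41 = 9135 Pa.
Head loss h_f = ΔP/(ρg) = 9135/(805·9.81) = 1.16 m.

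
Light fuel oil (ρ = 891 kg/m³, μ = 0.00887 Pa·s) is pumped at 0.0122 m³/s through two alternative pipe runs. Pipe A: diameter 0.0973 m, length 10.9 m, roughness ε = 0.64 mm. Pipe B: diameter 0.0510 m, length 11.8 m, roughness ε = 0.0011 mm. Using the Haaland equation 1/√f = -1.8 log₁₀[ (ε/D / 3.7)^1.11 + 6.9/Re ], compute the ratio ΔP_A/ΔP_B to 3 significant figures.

Pipe A: V = Q/A = 0.0122/0.007436 = 1.641 m/s; Re = 1.604e+04; ε/D = 0.00658; Haaland → f = 0.03719; ΔP_A = f(L/D)(ρV²/2) = 4997 Pa.
Pipe B: V = Q/A = 0.0122/0.002043 = 5.972 m/s; Re = 3.06e+04; ε/D = 2.16e-05; Haaland → f = 0.02325; ΔP_B = f(L/D)(ρV²/2) = 8.546e+04 Pa.
ΔP_A/ΔP_B = 4997/8.546e+04 = 0.0585.

ΔP_A/ΔP_B ≈ 0.0585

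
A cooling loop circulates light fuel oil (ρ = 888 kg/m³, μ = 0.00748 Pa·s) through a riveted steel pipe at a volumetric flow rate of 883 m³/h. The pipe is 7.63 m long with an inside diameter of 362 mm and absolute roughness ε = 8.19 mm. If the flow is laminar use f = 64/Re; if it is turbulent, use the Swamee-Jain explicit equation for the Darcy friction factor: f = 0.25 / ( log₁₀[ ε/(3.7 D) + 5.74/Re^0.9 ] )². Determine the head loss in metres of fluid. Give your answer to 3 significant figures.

Q = 883 m³/h = 883/3600 = 0.2453 m³/s.
Cross-sectional area A = πD²/4 = π(0.362)²/4 = 0.1029 m²; mean velocity V = Q/A = 0.2453/0.1029 = 2.383 m/s.
Reynolds number Re = ρVD/μ = 888 · 2.383 · 0.362 / 0.00748 = 1.024e+05.
Re > 4000 → turbulent. Relative roughness ε/D = 0.00819/0.362 = 0.0226. Swamee-Jain: f = 0.25/(log₁₀[0.0226/3.7 + 5.74/1.024e+05^0.9])² = 0.25/(log₁₀[0.00611 + 0.000178])² = 0.25/(-2.201)² = 0.0516.
Darcy-Weisbach: ΔP = f(L/D)(ρV²/2) = 0.0516·(7.63/0.362)·(888·2.383²/2) = 0.0516·21.08·2522 = 2742 Pa.
Head loss h_f = ΔP/(ρg) = 2742/(888·9.81) = 0.315 m.

h_f ≈ 0.315 m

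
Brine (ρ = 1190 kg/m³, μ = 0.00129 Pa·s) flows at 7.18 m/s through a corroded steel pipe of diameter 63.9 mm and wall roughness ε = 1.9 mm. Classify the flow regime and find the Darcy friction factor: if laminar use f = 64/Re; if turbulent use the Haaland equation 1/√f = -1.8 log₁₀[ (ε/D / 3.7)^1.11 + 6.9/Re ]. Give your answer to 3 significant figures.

Re = ρVD/μ = 1190·7.18·0.0639/0.00129 = 4.232e+05.
Re > 4000 → turbulent. ε/D = 0.0019/0.0639 = 0.0297; Haaland: 1/√f = -1.8 log₁₀[0.00473 + 1.63e-05] = 4.183, so f = 0.05715.

f ≈ 0.0572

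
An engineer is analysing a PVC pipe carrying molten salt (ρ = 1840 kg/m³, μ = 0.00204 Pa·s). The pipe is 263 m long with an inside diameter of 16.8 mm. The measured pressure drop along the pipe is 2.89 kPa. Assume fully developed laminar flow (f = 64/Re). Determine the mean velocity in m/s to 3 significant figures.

For laminar flow, f = 64/Re with Re = ρVD/μ, so Darcy-Weisbach reduces to ΔP = 32μLV/D². Solving for V: V = ΔP·D²/(32μL) = 2890·(0.0168)²/(32·0.00204·263) = 0.04751 m/s.
Check: Re = ρVD/μ = 1840·0.04751·0.0168/0.00204 = 719.9 < 2300, so the laminar assumption holds.

V ≈ 0.0475 m/s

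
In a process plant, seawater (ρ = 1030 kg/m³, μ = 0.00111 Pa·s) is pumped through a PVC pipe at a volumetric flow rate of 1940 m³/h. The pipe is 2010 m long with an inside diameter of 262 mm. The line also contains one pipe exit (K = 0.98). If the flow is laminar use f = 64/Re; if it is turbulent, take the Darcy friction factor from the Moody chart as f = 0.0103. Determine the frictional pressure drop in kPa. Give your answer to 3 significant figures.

Q = 1940 m³/h = 1940/3600 = 0.5389 m³/s.
Cross-sectional area A = πD²/4 = π(0.262)²/4 = 0.05391 m²; mean velocity V = Q/A = 0.5389/0.05391 = 9.996 m/s.
Reynolds number Re = ρVD/μ = 1030 · 9.996 · 0.262 / 0.00111 = 2.43e+06.
Re > 4000 → turbulent; use the Moody-chart value f = 0.0103.
Total minor-loss coefficient ΣK = 1·0.98 = 0.98.
ΔP = [f·L/D + ΣK]·(ρV²/2) = [0.0103·2010/0.262 + 0.98]·(1030·9.996²/2) = [79.02 + 0.98]·5.145e+04 = 4.116e+06 Pa.
ΔP = 4.116e+06 Pa = 4120 kPa.

ΔP ≈ 4120 kPa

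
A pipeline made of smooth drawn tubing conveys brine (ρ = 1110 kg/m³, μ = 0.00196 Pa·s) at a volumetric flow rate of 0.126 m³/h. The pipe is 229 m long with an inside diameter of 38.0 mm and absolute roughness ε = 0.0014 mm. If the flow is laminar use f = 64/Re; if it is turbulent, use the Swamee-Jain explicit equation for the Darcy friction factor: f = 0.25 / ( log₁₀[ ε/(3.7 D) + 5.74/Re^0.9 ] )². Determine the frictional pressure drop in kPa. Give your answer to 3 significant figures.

Q = 0.126 m³/h = 0.126/3600 = 3.5e-05 m³/s.
Cross-sectional area A = πD²/4 = π(0.038)²/4 = 0.001134 m²; mean velocity V = Q/A = 3.5e-05/0.001134 = 0.03086 m/s.
Reynolds number Re = ρVD/μ = 1110 · 0.03086 · 0.038 / 0.00196 = 664.1.
Re < 2300 → laminar flow, so f = 64/Re = 64/664.1 = 0.09636 (the turbulent correlation is not needed).
Darcy-Weisbach: ΔP = f(L/D)(ρV²/2) = 0.09636·(229/0.038)·(1110·0.03086²/2) = 0.09636·6026·0.5286 = 307 Pa.
ΔP = 307 Pa = 0.307 kPa.

ΔP ≈ 0.307 kPa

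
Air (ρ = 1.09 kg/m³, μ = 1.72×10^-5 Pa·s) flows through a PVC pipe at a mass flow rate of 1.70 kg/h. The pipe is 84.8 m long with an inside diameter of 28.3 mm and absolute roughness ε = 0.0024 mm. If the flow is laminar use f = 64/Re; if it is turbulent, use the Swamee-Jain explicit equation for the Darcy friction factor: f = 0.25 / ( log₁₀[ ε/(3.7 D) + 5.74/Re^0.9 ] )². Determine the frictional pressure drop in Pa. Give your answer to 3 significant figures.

ṁ = 1.70 kg/h = 1.70/3600 = 0.0004722 kg/s.
A = πD²/4 = π(0.0283)²/4 = 0.000629 m²; mean velocity V = ṁ/(ρA) = 0.0004722/(1.09 · 0.000629) = 0.6887 m/s.
Reynolds number Re = ρVD/μ = 1.09 · 0.6887 · 0.0283 / 1.72e-05 = 1235.
Re < 2300 → laminar flow, so f = 64/Re = 64/1235 = 0.05181 (the turbulent correlation is not needed).
Darcy-Weisbach: ΔP = f(L/D)(ρV²/2) = 0.05181·(84.8/0.0283)·(1.09·0.6887²/2) = 0.05181·2996·0.2585 = 40.14 Pa.

ΔP ≈ 40.1 Pa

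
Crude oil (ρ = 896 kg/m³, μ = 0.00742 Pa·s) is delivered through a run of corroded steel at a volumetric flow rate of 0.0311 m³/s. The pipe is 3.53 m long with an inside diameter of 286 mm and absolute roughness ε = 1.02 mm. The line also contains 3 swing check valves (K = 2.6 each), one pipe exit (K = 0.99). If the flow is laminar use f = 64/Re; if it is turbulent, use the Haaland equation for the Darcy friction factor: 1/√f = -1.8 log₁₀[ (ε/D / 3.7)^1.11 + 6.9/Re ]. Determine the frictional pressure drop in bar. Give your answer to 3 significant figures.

ΔP ≈ 0.00965 bar

Cross-sectional area A = πD²/4 = π(0.286)²/4 = 0.06424 m²; mean velocity V = Q/A = 0.0311/0.06424 = 0.4841 m/s.
Reynolds number Re = ρVD/μ = 896 · 0.4841 · 0.286 / 0.00742 = 1.672e+04.
Re > 4000 → turbulent. Relative roughness ε/D = 0.00102/0.286 = 0.00357. Haaland: 1/√f = -1.8 log₁₀[(0.00357/3.7)^1.11 + 6.9/1.672e+04] = -1.8 log₁₀[0.000449 + 0.000413] = 5.516, so f = 0.03286.
Total minor-loss coefficient ΣK = 3·2.6 + 1·0.99 = 8.79.
ΔP = [f·L/D + ΣK]·(ρV²/2) = [0.03286·3.53/0.286 + 8.79]·(896·0.4841²/2) = [0.4056 + 8.79]·105 = 965.5 Pa.
ΔP = 965.5 Pa = 0.00965 bar.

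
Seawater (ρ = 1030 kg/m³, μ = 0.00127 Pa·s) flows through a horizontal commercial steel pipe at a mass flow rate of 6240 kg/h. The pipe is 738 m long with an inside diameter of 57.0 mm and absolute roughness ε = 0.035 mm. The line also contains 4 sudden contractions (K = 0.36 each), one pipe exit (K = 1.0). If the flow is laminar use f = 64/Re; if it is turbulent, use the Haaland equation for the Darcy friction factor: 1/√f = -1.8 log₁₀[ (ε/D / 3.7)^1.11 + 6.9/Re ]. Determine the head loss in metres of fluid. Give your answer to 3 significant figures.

ṁ = 6240 kg/h = 6240/3600 = 1.733 kg/s.
A = πD²/4 = π(0.057)²/4 = 0.002552 m²; mean velocity V = ṁ/(ρA) = 1.733/(1030 · 0.002552) = 0.6595 m/s.
Reynolds number Re = ρVD/μ = 1030 · 0.6595 · 0.057 / 0.00127 = 3.049e+04.
Re > 4000 → turbulent. Relative roughness ε/D = 3.5e-05/0.057 = 0.000614. Haaland: 1/√f = -1.8 log₁₀[(0.000614/3.7)^1.11 + 6.9/3.049e+04] = -1.8 log₁₀[6.37e-05 + 0.000226] = 6.368, so f = 0.02466.
Total minor-loss coefficient ΣK = 4·0.36 + 1·1 = 2.44.
ΔP = [f·L/D + ΣK]·(ρV²/2) = [0.02466·738/0.057 + 2.44]·(1030·0.6595²/2) = [319.3 + 2.44]·224 = 7.207e+04 Pa.
Head loss h_f = ΔP/(ρg) = 7.207e+04/(1030·9.81) = 7.13 m.

h_f ≈ 7.13 m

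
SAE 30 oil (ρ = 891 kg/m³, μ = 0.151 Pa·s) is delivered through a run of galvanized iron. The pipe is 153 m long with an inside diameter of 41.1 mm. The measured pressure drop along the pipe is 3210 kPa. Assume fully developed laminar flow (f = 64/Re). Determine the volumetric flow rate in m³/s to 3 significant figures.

For laminar flow, f = 64/Re with Re = ρVD/μ, so Darcy-Weisbach reduces to ΔP = 32μLV/D². Solving for V: V = ΔP·D²/(32μL) = 3.21e+06·(0.0411)²/(32·0.151·153) = 7.334 m/s.
Check: Re = ρVD/μ = 891·7.334·0.0411/0.151 = 1779 < 2300, so the laminar assumption holds.
Q = V·A = 7.334·(π/4·0.0411²) = 0.009731 m³/s = 0.00973 m³/s.

Q ≈ 0.00973 m³/s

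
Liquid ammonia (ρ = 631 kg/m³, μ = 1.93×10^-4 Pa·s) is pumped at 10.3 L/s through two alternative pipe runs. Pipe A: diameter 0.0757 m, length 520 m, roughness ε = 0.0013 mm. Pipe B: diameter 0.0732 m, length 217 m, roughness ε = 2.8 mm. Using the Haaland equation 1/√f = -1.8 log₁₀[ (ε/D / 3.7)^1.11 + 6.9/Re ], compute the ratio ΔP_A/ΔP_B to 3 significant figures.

Pipe A: V = Q/A = 0.0103/0.004501 = 2.289 m/s; Re = 5.664e+05; ε/D = 1.72e-05; Haaland → f = 0.013; ΔP_A = f(L/D)(ρV²/2) = 1.475e+05 Pa.
Pipe B: V = Q/A = 0.0103/0.004208 = 2.448 m/s; Re = 5.857e+05; ε/D = 0.0383; Haaland → f = 0.06359; ΔP_B = f(L/D)(ρV²/2) = 3.563e+05 Pa.
ΔP_A/ΔP_B = 1.475e+05/3.563e+05 = 0.414.

ΔP_A/ΔP_B ≈ 0.414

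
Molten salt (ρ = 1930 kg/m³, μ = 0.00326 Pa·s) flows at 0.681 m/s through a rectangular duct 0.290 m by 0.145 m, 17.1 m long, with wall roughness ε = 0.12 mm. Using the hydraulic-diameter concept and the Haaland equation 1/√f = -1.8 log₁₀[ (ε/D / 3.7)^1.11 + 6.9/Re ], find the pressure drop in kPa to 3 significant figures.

Hydraulic diameter D_h = 4A/P = 4·(0.29·0.145)/(2·(0.29+0.145)) = 0.1682/0.87 = 0.1933 m.
Re = ρVD_h/μ = 1930·0.681·0.1933/0.00326 = 7.795e+04.
ε/D_h = 0.00012/0.1933 = 0.000621; Haaland gives 1/√f = -1.8 log₁₀[6.45e-05+8.85e-05] = 6.868, so f = 0.0212.
ΔP = f(L/D_h)(ρV²/2) = 0.0212·17.1/0.1933·447.5 = 839.3 Pa.
ΔP = 0.839 kPa.

ΔP ≈ 0.839 kPa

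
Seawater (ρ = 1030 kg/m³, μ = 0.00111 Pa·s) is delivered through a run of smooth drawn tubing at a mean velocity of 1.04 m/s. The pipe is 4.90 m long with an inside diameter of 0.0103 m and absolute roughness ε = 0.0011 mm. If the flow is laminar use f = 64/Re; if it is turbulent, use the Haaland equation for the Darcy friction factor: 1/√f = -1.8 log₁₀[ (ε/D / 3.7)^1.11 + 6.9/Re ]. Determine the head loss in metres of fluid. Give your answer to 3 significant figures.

h_f ≈ 0.814 m

Reynolds number Re = ρVD/μ = 1030 · 1.04 · 0.0103 / 0.00111 = 9940.
Re > 4000 → turbulent. Relative roughness ε/D = 1.1e-06/0.0103 = 0.000107. Haaland: 1/√f = -1.8 log₁₀[(0.000107/3.7)^1.11 + 6.9/9940] = -1.8 log₁₀[9.14e-06 + 0.000694] = 5.675, so f = 0.03105.
Darcy-Weisbach: ΔP = f(L/D)(ρV²/2) = 0.03105·(4.9/0.0103)·(1030·1.04²/2) = 0.03105·475.7·557 = 8228 Pa.
Head loss h_f = ΔP/(ρg) = 8228/(1030·9.81) = 0.814 m.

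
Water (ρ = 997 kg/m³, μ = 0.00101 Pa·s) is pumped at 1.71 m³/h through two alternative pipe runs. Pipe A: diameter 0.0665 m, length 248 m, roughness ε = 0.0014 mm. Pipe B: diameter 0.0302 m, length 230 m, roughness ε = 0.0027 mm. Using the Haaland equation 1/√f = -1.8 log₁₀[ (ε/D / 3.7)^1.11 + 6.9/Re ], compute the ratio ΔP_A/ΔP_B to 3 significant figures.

Pipe A: V = Q/A = 0.000475/0.003473 = 0.1368 m/s; Re = 8978; ε/D = 2.11e-05; Haaland → f = 0.03184; ΔP_A = f(L/D)(ρV²/2) = 1107 Pa.
Pipe B: V = Q/A = 0.000475/0.0007163 = 0.6631 m/s; Re = 1.977e+04; ε/D = 8.94e-05; Haaland → f = 0.02596; ΔP_B = f(L/D)(ρV²/2) = 4.334e+04 Pa.
ΔP_A/ΔP_B = 1107/4.334e+04 = 0.0255.

ΔP_A/ΔP_B ≈ 0.0255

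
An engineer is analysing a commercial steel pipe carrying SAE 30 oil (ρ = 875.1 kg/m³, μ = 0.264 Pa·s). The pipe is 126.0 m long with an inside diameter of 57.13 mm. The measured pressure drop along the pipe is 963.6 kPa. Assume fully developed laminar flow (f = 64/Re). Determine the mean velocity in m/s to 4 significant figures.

For laminar flow, f = 64/Re with Re = ρVD/μ, so Darcy-Weisbach reduces to ΔP = 32μLV/D². Solving for V: V = ΔP·D²/(32μL) = 9.636e+05·(0.05713)²/(32·0.264·126) = 2.955 m/s.
Check: Re = ρVD/μ = 875.1·2.955·0.05713/0.264 = 559.5 < 2300, so the laminar assumption holds.

V ≈ 2.955 m/s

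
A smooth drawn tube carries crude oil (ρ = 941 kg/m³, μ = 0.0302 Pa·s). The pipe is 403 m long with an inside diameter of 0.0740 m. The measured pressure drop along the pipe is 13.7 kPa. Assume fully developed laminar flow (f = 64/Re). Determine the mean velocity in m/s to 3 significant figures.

V ≈ 0.193 m/s

For laminar flow, f = 64/Re with Re = ρVD/μ, so Darcy-Weisbach reduces to ΔP = 32μLV/D². Solving for V: V = ΔP·D²/(32μL) = 1.37e+04·(0.074)²/(32·0.0302·403) = 0.1926 m/s.
Check: Re = ρVD/μ = 941·0.1926·0.074/0.0302 = 444.2 < 2300, so the laminar assumption holds.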